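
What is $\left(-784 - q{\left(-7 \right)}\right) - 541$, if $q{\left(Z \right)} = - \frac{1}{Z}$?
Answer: $- \frac{9276}{7} \approx -1325.1$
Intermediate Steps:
$\left(-784 - q{\left(-7 \right)}\right) - 541 = \left(-784 - - \frac{1}{-7}\right) - 541 = \left(-784 - \left(-1\right) \left(- \frac{1}{7}\right)\right) - 541 = \left(-784 - \frac{1}{7}\right) - 541 = - \frac{5489}{7} - 541 = - \frac{9276}{7}$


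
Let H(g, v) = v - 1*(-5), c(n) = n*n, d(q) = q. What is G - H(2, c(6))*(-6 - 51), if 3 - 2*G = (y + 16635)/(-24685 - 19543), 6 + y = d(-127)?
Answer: 103435429/44228 ≈ 2338.7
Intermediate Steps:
y = -133 (y = -6 - 127 = -133)
c(n) = n**2
H(g, v) = 5 + v (H(g, v) = v + 5 = 5 + v)
G = 74593/44228 (G = 3/2 - (-133 + 16635)/(2*(-24685 - 19543)) = 3/2 - 8251/(-44228) = 3/2 - 8251*(-1)/44228 = 3/2 - 1/2*(-8251/22114) = 3/2 + 8251/44228 = 74593/44228 ≈ 1.6866)
G - H(2, c(6))*(-6 - 51) = 74593/44228 - (5 + 6**2)*(-6 - 51) = 74593/44228 - (5 + 36)*(-57) = 74593/44228 - 41*(-57) = 74593/44228 - 1*(-2337) = 74593/44228 + 2337 = 103435429/44228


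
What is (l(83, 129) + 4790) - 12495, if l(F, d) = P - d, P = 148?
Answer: -7686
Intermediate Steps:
l(F, d) = 148 - d
(l(83, 129) + 4790) - 12495 = ((148 - 1*129) + 4790) - 12495 = ((148 - 129) + 4790) - 12495 = (19 + 4790) - 12495 = 4809 - 12495 = -7686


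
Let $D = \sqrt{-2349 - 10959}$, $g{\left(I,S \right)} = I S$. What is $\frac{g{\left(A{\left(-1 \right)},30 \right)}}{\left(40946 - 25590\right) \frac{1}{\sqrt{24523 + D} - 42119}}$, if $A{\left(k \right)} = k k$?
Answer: $- \frac{57435}{698} + \frac{15 \sqrt{24523 + 2 i \sqrt{3327}}}{7678} \approx -81.979 + 0.00071958 i$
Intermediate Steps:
$A{\left(k \right)} = k^{2}$
$D = 2 i \sqrt{3327}$ ($D = \sqrt{-13308} = 2 i \sqrt{3327} \approx 115.36 i$)
$\frac{g{\left(A{\left(-1 \right)},30 \right)}}{\left(40946 - 25590\right) \frac{1}{\sqrt{24523 + D} - 42119}} = \frac{\left(-1\right)^{2} \cdot 30}{\left(40946 - 25590\right) \frac{1}{\sqrt{24523 + 2 i \sqrt{3327}} - 42119}} = \frac{1 \cdot 30}{15356 \frac{1}{-42119 + \sqrt{24523 + 2 i \sqrt{3327}}}} = 30 \left(- \frac{3829}{1396} + \frac{\sqrt{24523 + 2 i \sqrt{3327}}}{15356}\right) = - \frac{57435}{698} + \frac{15 \sqrt{24523 + 2 i \sqrt{3327}}}{7678}$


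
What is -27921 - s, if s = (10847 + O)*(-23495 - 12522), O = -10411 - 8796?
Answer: -301130041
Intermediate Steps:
O = -19207
s = 301102120 (s = (10847 - 19207)*(-23495 - 12522) = -8360*(-36017) = 301102120)
-27921 - s = -27921 - 1*301102120 = -27921 - 301102120 = -301130041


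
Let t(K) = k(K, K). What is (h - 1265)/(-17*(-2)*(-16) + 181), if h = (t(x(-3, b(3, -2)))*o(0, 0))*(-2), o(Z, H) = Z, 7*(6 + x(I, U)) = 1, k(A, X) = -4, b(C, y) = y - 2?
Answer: 115/33 ≈ 3.4848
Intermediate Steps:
b(C, y) = -2 + y
x(I, U) = -41/7 (x(I, U) = -6 + (⅐)*1 = -6 + ⅐ = -41/7)
t(K) = -4
h = 0 (h = -4*0*(-2) = 0*(-2) = 0)
(h - 1265)/(-17*(-2)*(-16) + 181) = (0 - 1265)/(-17*(-2)*(-16) + 181) = -1265/(34*(-16) + 181) = -1265/(-544 + 181) = -1265/(-363) = -1265*(-1/363) = 115/33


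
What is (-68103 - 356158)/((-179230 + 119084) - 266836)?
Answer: 424261/326982 ≈ 1.2975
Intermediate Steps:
(-68103 - 356158)/((-179230 + 119084) - 266836) = -424261/(-60146 - 266836) = -424261/(-326982) = -424261*(-1/326982) = 424261/326982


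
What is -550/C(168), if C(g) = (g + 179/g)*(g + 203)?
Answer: -13200/1505359 ≈ -0.0087687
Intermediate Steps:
C(g) = (203 + g)*(g + 179/g) (C(g) = (g + 179/g)*(203 + g) = (203 + g)*(g + 179/g))
-550/C(168) = -550/(179 + 168**2 + 203*168 + 36337/168) = -550/(179 + 28224 + 34104 + 36337*(1/168)) = -550/(179 + 28224 + 34104 + 5191/24) = -550/1505359/24 = -550*24/1505359 = -13200/1505359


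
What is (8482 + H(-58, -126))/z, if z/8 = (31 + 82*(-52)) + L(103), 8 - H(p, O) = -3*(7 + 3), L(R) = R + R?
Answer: -1065/4027 ≈ -0.26446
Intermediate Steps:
L(R) = 2*R
H(p, O) = 38 (H(p, O) = 8 - (-3)*(7 + 3) = 8 - (-3)*10 = 8 - 1*(-30) = 8 + 30 = 38)
z = -32216 (z = 8*((31 + 82*(-52)) + 2*103) = 8*((31 - 4264) + 206) = 8*(-4233 + 206) = 8*(-4027) = -32216)
(8482 + H(-58, -126))/z = (8482 + 38)/(-32216) = 8520*(-1/32216) = -1065/4027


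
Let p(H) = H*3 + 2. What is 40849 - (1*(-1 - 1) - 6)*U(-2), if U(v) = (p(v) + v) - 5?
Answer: 40761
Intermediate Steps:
p(H) = 2 + 3*H (p(H) = 3*H + 2 = 2 + 3*H)
U(v) = -3 + 4*v (U(v) = ((2 + 3*v) + v) - 5 = (2 + 4*v) - 5 = -3 + 4*v)
40849 - (1*(-1 - 1) - 6)*U(-2) = 40849 - (1*(-1 - 1) - 6)*(-3 + 4*(-2)) = 40849 - (1*(-2) - 6)*(-3 - 8) = 40849 - (-2 - 6)*(-11) = 40849 - (-8)*(-11) = 40849 - 1*88 = 40849 - 88 = 40761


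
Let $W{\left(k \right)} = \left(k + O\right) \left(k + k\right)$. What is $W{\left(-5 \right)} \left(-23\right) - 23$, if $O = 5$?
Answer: $-23$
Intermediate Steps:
$W{\left(k \right)} = 2 k \left(5 + k\right)$ ($W{\left(k \right)} = \left(k + 5\right) \left(k + k\right) = \left(5 + k\right) 2 k = 2 k \left(5 + k\right)$)
$W{\left(-5 \right)} \left(-23\right) - 23 = 2 \left(-5\right) \left(5 - 5\right) \left(-23\right) - 23 = 2 \left(-5\right) 0 \left(-23\right) - 23 = 0 \left(-23\right) - 23 = 0 - 23 = -23$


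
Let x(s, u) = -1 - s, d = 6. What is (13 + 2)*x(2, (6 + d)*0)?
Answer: -45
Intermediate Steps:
(13 + 2)*x(2, (6 + d)*0) = (13 + 2)*(-1 - 1*2) = 15*(-1 - 2) = 15*(-3) = -45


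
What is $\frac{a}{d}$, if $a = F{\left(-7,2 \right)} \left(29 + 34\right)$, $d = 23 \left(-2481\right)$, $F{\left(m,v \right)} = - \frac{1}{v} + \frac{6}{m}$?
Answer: $\frac{57}{38042} \approx 0.0014983$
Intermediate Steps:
$d = -57063$
$a = - \frac{171}{2}$ ($a = \left(- \frac{1}{2} + \frac{6}{-7}\right) \left(29 + 34\right) = \left(\left(-1\right) \frac{1}{2} + 6 \left(- \frac{1}{7}\right)\right) 63 = \left(- \frac{1}{2} - \frac{6}{7}\right) 63 = \left(- \frac{19}{14}\right) 63 = - \frac{171}{2} \approx -85.5$)
$\frac{a}{d} = - \frac{171}{2 \left(-57063\right)} = \left(- \frac{171}{2}\right) \left(- \frac{1}{57063}\right) = \frac{57}{38042}$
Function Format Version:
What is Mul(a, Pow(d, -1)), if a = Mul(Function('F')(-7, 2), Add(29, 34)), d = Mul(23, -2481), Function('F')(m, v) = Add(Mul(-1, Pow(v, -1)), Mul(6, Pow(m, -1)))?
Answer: Rational(57, 38042) ≈ 0.0014983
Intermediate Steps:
d = -57063
a = Rational(-171, 2) (a = Mul(Add(Mul(-1, Pow(2, -1)), Mul(6, Pow(-7, -1))), Add(29, 34)) = Mul(Add(Mul(-1, Rational(1, 2)), Mul(6, Rational(-1, 7))), 63) = Mul(Add(Rational(-1, 2), Rational(-6, 7)), 63) = Mul(Rational(-19, 14), 63) = Rational(-171, 2) ≈ -85.500)
Mul(a, Pow(d, -1)) = Mul(Rational(-171, 2), Pow(-57063, -1)) = Mul(Rational(-171, 2), Rational(-1, 57063)) = Rational(57, 38042)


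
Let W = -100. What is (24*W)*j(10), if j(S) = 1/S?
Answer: -240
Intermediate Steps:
(24*W)*j(10) = (24*(-100))/10 = -2400*⅒ = -240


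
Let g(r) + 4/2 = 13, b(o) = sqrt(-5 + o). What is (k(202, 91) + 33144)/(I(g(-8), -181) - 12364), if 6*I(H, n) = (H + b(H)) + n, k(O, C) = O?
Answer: -7438225452/2764258655 - 100038*sqrt(6)/2764258655 ≈ -2.6909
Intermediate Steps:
g(r) = 11 (g(r) = -2 + 13 = 11)
I(H, n) = H/6 + n/6 + sqrt(-5 + H)/6 (I(H, n) = ((H + sqrt(-5 + H)) + n)/6 = (H + n + sqrt(-5 + H))/6 = H/6 + n/6 + sqrt(-5 + H)/6)
(k(202, 91) + 33144)/(I(g(-8), -181) - 12364) = (202 + 33144)/(((1/6)*11 + (1/6)*(-181) + sqrt(-5 + 11)/6) - 12364) = 33346/((11/6 - 181/6 + sqrt(6)/6) - 12364) = 33346/((-85/3 + sqrt(6)/6) - 12364) = 33346/(-37177/3 + sqrt(6)/6)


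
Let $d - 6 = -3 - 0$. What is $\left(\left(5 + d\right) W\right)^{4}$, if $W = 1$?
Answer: $4096$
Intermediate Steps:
$d = 3$ ($d = 6 - 3 = 3$)
$\left(\left(5 + d\right) W\right)^{4} = \left(\left(5 + 3\right) 1\right)^{4} = \left(8 \cdot 1\right)^{4} = 8^{4} = 4096$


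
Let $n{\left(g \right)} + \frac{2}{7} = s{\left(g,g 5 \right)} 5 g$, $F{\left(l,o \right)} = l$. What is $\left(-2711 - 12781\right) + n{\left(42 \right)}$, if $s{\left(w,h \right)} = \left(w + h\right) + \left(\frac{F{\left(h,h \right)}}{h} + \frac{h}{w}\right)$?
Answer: $\frac{270814}{7} \approx 38688.0$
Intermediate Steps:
$s{\left(w,h \right)} = 1 + h + w + \frac{h}{w}$ ($s{\left(w,h \right)} = \left(w + h\right) + \left(\frac{h}{h} + \frac{h}{w}\right) = \left(h + w\right) + \left(1 + \frac{h}{w}\right) = 1 + h + w + \frac{h}{w}$)
$n{\left(g \right)} = - \frac{2}{7} + g \left(30 + 30 g\right)$ ($n{\left(g \right)} = - \frac{2}{7} + \left(1 + g 5 + g + \frac{g 5}{g}\right) 5 g = - \frac{2}{7} + \left(1 + 5 g + g + \frac{5 g}{g}\right) 5 g = - \frac{2}{7} + \left(1 + 5 g + g + 5\right) 5 g = - \frac{2}{7} + \left(6 + 6 g\right) 5 g = - \frac{2}{7} + \left(30 + 30 g\right) g = - \frac{2}{7} + g \left(30 + 30 g\right)$)
$\left(-2711 - 12781\right) + n{\left(42 \right)} = \left(-2711 - 12781\right) - \left(\frac{2}{7} - 1260 \left(1 + 42\right)\right) = -15492 - \left(\frac{2}{7} - 54180\right) = -15492 + \left(- \frac{2}{7} + 54180\right) = -15492 + \frac{379258}{7} = \frac{270814}{7}$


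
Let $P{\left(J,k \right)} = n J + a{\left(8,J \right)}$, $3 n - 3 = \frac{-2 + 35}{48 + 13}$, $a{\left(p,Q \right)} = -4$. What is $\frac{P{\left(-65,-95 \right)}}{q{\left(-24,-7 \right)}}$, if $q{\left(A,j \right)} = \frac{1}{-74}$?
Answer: $\frac{364376}{61} \approx 5973.4$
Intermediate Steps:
$q{\left(A,j \right)} = - \frac{1}{74}$
$n = \frac{72}{61}$ ($n = 1 + \frac{\left(-2 + 35\right) \frac{1}{48 + 13}}{3} = 1 + \frac{33 \cdot \frac{1}{61}}{3} = 1 + \frac{1}{3} \cdot \frac{33}{61} = 1 + \frac{11}{61} = \frac{72}{61} \approx 1.1803$)
$P{\left(J,k \right)} = -4 + \frac{72 J}{61}$ ($P{\left(J,k \right)} = \frac{72 J}{61} - 4 = -4 + \frac{72 J}{61}$)
$\frac{P{\left(-65,-95 \right)}}{q{\left(-24,-7 \right)}} = \frac{-4 + \frac{72}{61} \left(-65\right)}{- \frac{1}{74}} = \left(-4 - \frac{4680}{61}\right) \left(-74\right) = \left(- \frac{4924}{61}\right) \left(-74\right) = \frac{364376}{61}$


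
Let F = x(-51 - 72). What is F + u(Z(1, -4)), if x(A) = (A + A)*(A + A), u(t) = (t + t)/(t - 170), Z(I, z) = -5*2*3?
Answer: 605163/10 ≈ 60516.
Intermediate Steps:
Z(I, z) = -30 (Z(I, z) = -10*3 = -30)
u(t) = 2*t/(-170 + t) (u(t) = (2*t)/(-170 + t) = 2*t/(-170 + t))
x(A) = 4*A² (x(A) = (2*A)*(2*A) = 4*A²)
F = 60516 (F = 4*(-51 - 72)² = 4*(-123)² = 4*15129 = 60516)
F + u(Z(1, -4)) = 60516 + 2*(-30)/(-170 - 30) = 60516 + 2*(-30)/(-200) = 60516 + 2*(-30)*(-1/200) = 60516 + 3/10 = 605163/10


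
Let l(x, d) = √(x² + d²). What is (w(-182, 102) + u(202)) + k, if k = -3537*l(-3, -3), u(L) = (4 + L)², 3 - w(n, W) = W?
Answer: 42337 - 10611*√2 ≈ 27331.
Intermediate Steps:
l(x, d) = √(d² + x²)
w(n, W) = 3 - W
k = -10611*√2 (k = -3537*√((-3)² + (-3)²) = -3537*√(9 + 9) = -10611*√2 ≈ -15006.)
(w(-182, 102) + u(202)) + k = ((3 - 1*102) + (4 + 202)²) - 10611*√2 = ((3 - 102) + 206²) - 10611*√2 = (-99 + 42436) - 10611*√2 = 42337 - 10611*√2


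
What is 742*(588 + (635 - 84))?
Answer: 845138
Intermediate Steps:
742*(588 + (635 - 84)) = 742*(588 + 551) = 742*1139 = 845138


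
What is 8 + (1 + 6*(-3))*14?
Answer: -230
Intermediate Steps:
8 + (1 + 6*(-3))*14 = 8 + (1 - 18)*14 = 8 - 17*14 = 8 - 238 = -230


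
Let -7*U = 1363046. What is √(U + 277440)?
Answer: √4053238/7 ≈ 287.61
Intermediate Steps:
U = -1363046/7 (U = -⅐*1363046 = -1363046/7 ≈ -1.9472e+5)
√(U + 277440) = √(-1363046/7 + 277440) = √(579034/7) = √4053238/7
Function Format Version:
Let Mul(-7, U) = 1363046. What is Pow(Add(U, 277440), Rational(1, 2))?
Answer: Mul(Rational(1, 7), Pow(4053238, Rational(1, 2))) ≈ 287.61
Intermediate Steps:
U = Rational(-1363046, 7) (U = Mul(Rational(-1, 7), 1363046) = Rational(-1363046, 7) ≈ -1.9472e+5)
Pow(Add(U, 277440), Rational(1, 2)) = Pow(Add(Rational(-1363046, 7), 277440), Rational(1, 2)) = Pow(Rational(579034, 7), Rational(1, 2)) = Mul(Rational(1, 7), Pow(4053238, Rational(1, 2)))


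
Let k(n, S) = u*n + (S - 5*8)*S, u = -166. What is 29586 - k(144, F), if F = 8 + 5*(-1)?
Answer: 53601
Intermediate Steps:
F = 3 (F = 8 - 5 = 3)
k(n, S) = -166*n + S*(-40 + S) (k(n, S) = -166*n + (S - 5*8)*S = -166*n + (S - 40)*S = -166*n + (-40 + S)*S = -166*n + S*(-40 + S))
29586 - k(144, F) = 29586 - (3**2 - 166*144 - 40*3) = 29586 - (9 - 23904 - 120) = 29586 - 1*(-24015) = 29586 + 24015 = 53601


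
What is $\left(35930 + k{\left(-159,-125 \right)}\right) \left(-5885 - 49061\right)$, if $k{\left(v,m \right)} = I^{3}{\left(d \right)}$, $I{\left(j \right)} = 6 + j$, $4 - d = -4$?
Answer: $-2124981604$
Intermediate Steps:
$d = 8$ ($d = 4 - -4 = 4 + 4 = 8$)
$k{\left(v,m \right)} = 2744$ ($k{\left(v,m \right)} = \left(6 + 8\right)^{3} = 14^{3} = 2744$)
$\left(35930 + k{\left(-159,-125 \right)}\right) \left(-5885 - 49061\right) = \left(35930 + 2744\right) \left(-5885 - 49061\right) = 38674 \left(-54946\right) = -2124981604$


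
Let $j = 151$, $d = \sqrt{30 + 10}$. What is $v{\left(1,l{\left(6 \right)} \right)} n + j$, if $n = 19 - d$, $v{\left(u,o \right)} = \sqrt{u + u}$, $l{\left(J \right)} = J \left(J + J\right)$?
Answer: $151 + \sqrt{2} \left(19 - 2 \sqrt{10}\right) \approx 168.93$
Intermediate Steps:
$l{\left(J \right)} = 2 J^{2}$ ($l{\left(J \right)} = J 2 J = 2 J^{2}$)
$d = 2 \sqrt{10}$ ($d = \sqrt{40} = 2 \sqrt{10} \approx 6.3246$)
$v{\left(u,o \right)} = \sqrt{2} \sqrt{u}$ ($v{\left(u,o \right)} = \sqrt{2 u} = \sqrt{2} \sqrt{u}$)
$n = 19 - 2 \sqrt{10} \approx 12.675$
$v{\left(1,l{\left(6 \right)} \right)} n + j = \sqrt{2} \sqrt{1} \left(19 - 2 \sqrt{10}\right) + 151 = \sqrt{2} \cdot 1 \left(19 - 2 \sqrt{10}\right) + 151 = \sqrt{2} \left(19 - 2 \sqrt{10}\right) + 151 = 151 + \sqrt{2} \left(19 - 2 \sqrt{10}\right)$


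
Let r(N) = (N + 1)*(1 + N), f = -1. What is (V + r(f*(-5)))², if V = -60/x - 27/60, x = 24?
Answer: 436921/400 ≈ 1092.3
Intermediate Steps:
r(N) = (1 + N)² (r(N) = (1 + N)*(1 + N) = (1 + N)²)
V = -59/20 (V = -60/24 - 27/60 = -60*1/24 - 27*1/60 = -5/2 - 9/20 = -59/20 ≈ -2.9500)
(V + r(f*(-5)))² = (-59/20 + (1 - 1*(-5))²)² = (-59/20 + (1 + 5)²)² = (-59/20 + 6²)² = (-59/20 + 36)² = (661/20)² = 436921/400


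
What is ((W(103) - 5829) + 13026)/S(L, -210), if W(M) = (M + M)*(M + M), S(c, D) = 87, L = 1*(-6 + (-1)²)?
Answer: 49633/87 ≈ 570.49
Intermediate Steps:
L = -5 (L = 1*(-6 + 1) = 1*(-5) = -5)
W(M) = 4*M² (W(M) = (2*M)*(2*M) = 4*M²)
((W(103) - 5829) + 13026)/S(L, -210) = ((4*103² - 5829) + 13026)/87 = ((4*10609 - 5829) + 13026)*(1/87) = ((42436 - 5829) + 13026)*(1/87) = (36607 + 13026)*(1/87) = 49633*(1/87) = 49633/87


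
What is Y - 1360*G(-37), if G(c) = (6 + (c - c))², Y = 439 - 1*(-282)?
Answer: -48239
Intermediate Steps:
Y = 721 (Y = 439 + 282 = 721)
G(c) = 36 (G(c) = (6 + 0)² = 6² = 36)
Y - 1360*G(-37) = 721 - 1360*36 = 721 - 48960 = -48239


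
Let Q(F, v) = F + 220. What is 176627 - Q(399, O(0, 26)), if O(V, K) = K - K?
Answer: 176008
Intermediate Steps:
O(V, K) = 0
Q(F, v) = 220 + F
176627 - Q(399, O(0, 26)) = 176627 - (220 + 399) = 176627 - 1*619 = 176627 - 619 = 176008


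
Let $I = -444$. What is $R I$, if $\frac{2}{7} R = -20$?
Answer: $31080$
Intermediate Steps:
$R = -70$ ($R = \frac{7}{2} \left(-20\right) = -70$)
$R I = \left(-70\right) \left(-444\right) = 31080$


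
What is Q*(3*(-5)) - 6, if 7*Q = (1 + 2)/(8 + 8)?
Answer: -717/112 ≈ -6.4018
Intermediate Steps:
Q = 3/112 (Q = ((1 + 2)/(8 + 8))/7 = (3/16)/7 = (3*(1/16))/7 = (1/7)*(3/16) = 3/112 ≈ 0.026786)
Q*(3*(-5)) - 6 = 3*(3*(-5))/112 - 6 = (3/112)*(-15) - 6 = -45/112 - 6 = -717/112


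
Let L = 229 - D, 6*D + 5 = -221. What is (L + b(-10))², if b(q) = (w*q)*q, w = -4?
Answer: 160000/9 ≈ 17778.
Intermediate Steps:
D = -113/3 (D = -⅚ + (⅙)*(-221) = -⅚ - 221/6 = -113/3 ≈ -37.667)
L = 800/3 (L = 229 - 1*(-113/3) = 229 + 113/3 = 800/3 ≈ 266.67)
b(q) = -4*q² (b(q) = (-4*q)*q = -4*q²)
(L + b(-10))² = (800/3 - 4*(-10)²)² = (800/3 - 4*100)² = (800/3 - 400)² = (-400/3)² = 160000/9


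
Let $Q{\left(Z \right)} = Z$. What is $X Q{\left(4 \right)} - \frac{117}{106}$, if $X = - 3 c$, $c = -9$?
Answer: $\frac{11331}{106} \approx 106.9$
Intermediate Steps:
$X = 27$ ($X = \left(-3\right) \left(-9\right) = 27$)
$X Q{\left(4 \right)} - \frac{117}{106} = 27 \cdot 4 - \frac{117}{106} = 108 - \frac{117}{106} = \frac{11331}{106}$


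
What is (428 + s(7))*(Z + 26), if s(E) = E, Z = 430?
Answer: 198360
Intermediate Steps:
(428 + s(7))*(Z + 26) = (428 + 7)*(430 + 26) = 435*456 = 198360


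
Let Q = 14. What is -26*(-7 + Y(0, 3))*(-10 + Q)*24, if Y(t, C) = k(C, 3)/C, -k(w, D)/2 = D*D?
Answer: 32448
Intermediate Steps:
k(w, D) = -2*D**2 (k(w, D) = -2*D*D = -2*D**2)
Y(t, C) = -18/C (Y(t, C) = (-2*3**2)/C = (-2*9)/C = -18/C)
-26*(-7 + Y(0, 3))*(-10 + Q)*24 = -26*(-7 - 18/3)*(-10 + 14)*24 = -26*(-7 - 18*1/3)*4*24 = -26*(-7 - 6)*4*24 = -(-338)*4*24 = -26*(-52)*24 = 1352*24 = 32448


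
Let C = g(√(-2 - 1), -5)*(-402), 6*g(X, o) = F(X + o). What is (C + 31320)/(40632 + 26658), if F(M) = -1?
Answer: 31387/67290 ≈ 0.46644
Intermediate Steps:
g(X, o) = -⅙ (g(X, o) = (⅙)*(-1) = -⅙)
C = 67 (C = -⅙*(-402) = 67)
(C + 31320)/(40632 + 26658) = (67 + 31320)/(40632 + 26658) = 31387/67290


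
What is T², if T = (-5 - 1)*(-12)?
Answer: 5184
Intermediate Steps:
T = 72 (T = -6*(-12) = 72)
T² = 72² = 5184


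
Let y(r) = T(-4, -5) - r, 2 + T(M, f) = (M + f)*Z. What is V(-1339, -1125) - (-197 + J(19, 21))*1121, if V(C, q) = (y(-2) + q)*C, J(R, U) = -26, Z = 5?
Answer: 1816613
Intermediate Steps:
T(M, f) = -2 + 5*M + 5*f (T(M, f) = -2 + (M + f)*5 = -2 + (5*M + 5*f) = -2 + 5*M + 5*f)
y(r) = -47 - r (y(r) = (-2 + 5*(-4) + 5*(-5)) - r = (-2 - 20 - 25) - r = -47 - r)
V(C, q) = C*(-45 + q) (V(C, q) = ((-47 - 1*(-2)) + q)*C = ((-47 + 2) + q)*C = (-45 + q)*C = C*(-45 + q))
V(-1339, -1125) - (-197 + J(19, 21))*1121 = -1339*(-45 - 1125) - (-197 - 26)*1121 = -1339*(-1170) - (-223)*1121 = 1566630 - 1*(-249983) = 1566630 + 249983 = 1816613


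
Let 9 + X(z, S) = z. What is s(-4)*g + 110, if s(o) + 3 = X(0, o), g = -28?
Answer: 446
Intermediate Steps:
X(z, S) = -9 + z
s(o) = -12 (s(o) = -3 + (-9 + 0) = -3 - 9 = -12)
s(-4)*g + 110 = -12*(-28) + 110 = 336 + 110 = 446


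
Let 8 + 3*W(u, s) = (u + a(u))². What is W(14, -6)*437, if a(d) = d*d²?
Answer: 3324064972/3 ≈ 1.1080e+9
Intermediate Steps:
a(d) = d³
W(u, s) = -8/3 + (u + u³)²/3
W(14, -6)*437 = (-8/3 + (⅓)*14²*(1 + 14²)²)*437 = (-8/3 + (⅓)*196*(1 + 196)²)*437 = (-8/3 + (⅓)*196*197²)*437 = (-8/3 + (⅓)*196*38809)*437 = (-8/3 + 7606564/3)*437 = (7606556/3)*437 = 3324064972/3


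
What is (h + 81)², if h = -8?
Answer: 5329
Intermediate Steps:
(h + 81)² = (-8 + 81)² = 73² = 5329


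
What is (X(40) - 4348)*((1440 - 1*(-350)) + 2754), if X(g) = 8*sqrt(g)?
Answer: -19757312 + 72704*sqrt(10) ≈ -1.9527e+7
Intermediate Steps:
(X(40) - 4348)*((1440 - 1*(-350)) + 2754) = (8*sqrt(40) - 4348)*((1440 - 1*(-350)) + 2754) = (8*(2*sqrt(10)) - 4348)*((1440 + 350) + 2754) = (16*sqrt(10) - 4348)*(1790 + 2754) = (-4348 + 16*sqrt(10))*4544 = -19757312 + 72704*sqrt(10)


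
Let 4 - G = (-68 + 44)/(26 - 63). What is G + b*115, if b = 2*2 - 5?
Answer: -4131/37 ≈ -111.65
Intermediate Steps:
b = -1 (b = 4 - 5 = -1)
G = 124/37 (G = 4 - (-68 + 44)/(26 - 63) = 4 - (-24)/(-37) = 4 - (-24)*(-1)/37 = 4 - 1*24/37 = 4 - 24/37 = 124/37 ≈ 3.3514)
G + b*115 = 124/37 - 1*115 = 124/37 - 115 = -4131/37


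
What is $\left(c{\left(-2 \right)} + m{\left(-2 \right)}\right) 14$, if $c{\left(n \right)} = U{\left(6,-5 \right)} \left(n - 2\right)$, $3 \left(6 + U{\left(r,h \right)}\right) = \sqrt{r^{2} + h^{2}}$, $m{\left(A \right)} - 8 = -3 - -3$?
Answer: $448 - \frac{56 \sqrt{61}}{3} \approx 302.21$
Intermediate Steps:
$m{\left(A \right)} = 8$ ($m{\left(A \right)} = 8 - 0 = 8 + \left(-3 + 3\right) = 8 + 0 = 8$)
$U{\left(r,h \right)} = -6 + \frac{\sqrt{h^{2} + r^{2}}}{3}$ ($U{\left(r,h \right)} = -6 + \frac{\sqrt{r^{2} + h^{2}}}{3} = -6 + \frac{\sqrt{h^{2} + r^{2}}}{3}$)
$c{\left(n \right)} = \left(-6 + \frac{\sqrt{61}}{3}\right) \left(-2 + n\right)$ ($c{\left(n \right)} = \left(-6 + \frac{\sqrt{\left(-5\right)^{2} + 6^{2}}}{3}\right) \left(n - 2\right) = \left(-6 + \frac{\sqrt{25 + 36}}{3}\right) \left(-2 + n\right) = \left(-6 + \frac{\sqrt{61}}{3}\right) \left(-2 + n\right)$)
$\left(c{\left(-2 \right)} + m{\left(-2 \right)}\right) 14 = \left(- \frac{\left(-2 - 2\right) \left(18 - \sqrt{61}\right)}{3} + 8\right) 14 = \left(\left(- \frac{1}{3}\right) \left(-4\right) \left(18 - \sqrt{61}\right) + 8\right) 14 = \left(\left(24 - \frac{4 \sqrt{61}}{3}\right) + 8\right) 14 = \left(32 - \frac{4 \sqrt{61}}{3}\right) 14 = 448 - \frac{56 \sqrt{61}}{3}$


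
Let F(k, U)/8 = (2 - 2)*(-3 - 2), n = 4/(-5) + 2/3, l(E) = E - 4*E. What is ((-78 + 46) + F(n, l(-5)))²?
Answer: 1024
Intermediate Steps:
l(E) = -3*E
n = -2/15 (n = 4*(-⅕) + 2*(⅓) = -⅘ + ⅔ = -2/15 ≈ -0.13333)
F(k, U) = 0 (F(k, U) = 8*((2 - 2)*(-3 - 2)) = 8*(0*(-5)) = 8*0 = 0)
((-78 + 46) + F(n, l(-5)))² = ((-78 + 46) + 0)² = (-32 + 0)² = (-32)² = 1024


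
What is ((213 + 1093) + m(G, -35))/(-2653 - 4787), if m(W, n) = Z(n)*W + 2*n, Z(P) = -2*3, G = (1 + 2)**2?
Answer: -197/1240 ≈ -0.15887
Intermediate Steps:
G = 9 (G = 3**2 = 9)
Z(P) = -6
m(W, n) = -6*W + 2*n
((213 + 1093) + m(G, -35))/(-2653 - 4787) = ((213 + 1093) + (-6*9 + 2*(-35)))/(-2653 - 4787) = (1306 + (-54 - 70))/(-7440) = (1306 - 124)*(-1/7440) = 1182*(-1/7440) = -197/1240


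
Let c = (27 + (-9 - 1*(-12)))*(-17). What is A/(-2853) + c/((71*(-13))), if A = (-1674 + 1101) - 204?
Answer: 724067/877773 ≈ 0.82489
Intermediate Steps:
c = -510 (c = (27 + (-9 + 12))*(-17) = (27 + 3)*(-17) = 30*(-17) = -510)
A = -777 (A = -573 - 204 = -777)
A/(-2853) + c/((71*(-13))) = -777/(-2853) - 510/(71*(-13)) = -777*(-1/2853) - 510/(-923) = 259/951 - 510*(-1/923) = 259/951 + 510/923 = 724067/877773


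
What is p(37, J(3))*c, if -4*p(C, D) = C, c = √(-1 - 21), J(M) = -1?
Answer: -37*I*√22/4 ≈ -43.386*I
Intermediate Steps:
c = I*√22 (c = √(-22) = I*√22 ≈ 4.6904*I)
p(C, D) = -C/4
p(37, J(3))*c = (-¼*37)*(I*√22) = -37*I*√22/4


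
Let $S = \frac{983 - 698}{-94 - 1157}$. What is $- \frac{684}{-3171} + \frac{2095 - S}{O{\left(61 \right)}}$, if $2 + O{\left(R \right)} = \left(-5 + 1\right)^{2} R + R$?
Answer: $\frac{204383026}{91239183} \approx 2.2401$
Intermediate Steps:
$O{\left(R \right)} = -2 + 17 R$ ($O{\left(R \right)} = -2 + \left(\left(-5 + 1\right)^{2} R + R\right) = -2 + \left(\left(-4\right)^{2} R + R\right) = -2 + \left(16 R + R\right) = -2 + 17 R$)
$S = - \frac{95}{417}$ ($S = \frac{285}{-1251} = 285 \left(- \frac{1}{1251}\right) = - \frac{95}{417} \approx -0.22782$)
$- \frac{684}{-3171} + \frac{2095 - S}{O{\left(61 \right)}} = - \frac{684}{-3171} + \frac{2095 - - \frac{95}{417}}{-2 + 17 \cdot 61} = \left(-684\right) \left(- \frac{1}{3171}\right) + \frac{2095 + \frac{95}{417}}{-2 + 1037} = \frac{228}{1057} + \frac{873710}{417 \cdot 1035} = \frac{228}{1057} + \frac{873710}{417} \cdot \frac{1}{1035} = \frac{228}{1057} + \frac{174742}{86319} = \frac{204383026}{91239183}$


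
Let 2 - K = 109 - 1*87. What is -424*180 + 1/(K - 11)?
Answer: -2365921/31 ≈ -76320.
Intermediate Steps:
K = -20 (K = 2 - (109 - 1*87) = 2 - (109 - 87) = 2 - 1*22 = 2 - 22 = -20)
-424*180 + 1/(K - 11) = -424*180 + 1/(-20 - 11) = -76320 + 1/(-31) = -76320 - 1/31 = -2365921/31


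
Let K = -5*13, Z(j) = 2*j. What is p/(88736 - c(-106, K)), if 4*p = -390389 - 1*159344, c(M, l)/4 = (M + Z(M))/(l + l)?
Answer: -35732645/23068816 ≈ -1.5490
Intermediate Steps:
K = -65
c(M, l) = 6*M/l (c(M, l) = 4*((M + 2*M)/(l + l)) = 4*((3*M)/((2*l))) = 4*((3*M)*(1/(2*l))) = 4*(3*M/(2*l)) = 6*M/l)
p = -549733/4 (p = (-390389 - 1*159344)/4 = (-390389 - 159344)/4 = (1/4)*(-549733) = -549733/4 ≈ -1.3743e+5)
p/(88736 - c(-106, K)) = -549733/(4*(88736 - 6*(-106)/(-65))) = -549733/(4*(88736 - 6*(-106)*(-1)/65)) = -549733/(4*(88736 - 1*636/65)) = -549733/(4*(88736 - 636/65)) = -549733/(4*5767204/65) = -549733/4*65/5767204 = -35732645/23068816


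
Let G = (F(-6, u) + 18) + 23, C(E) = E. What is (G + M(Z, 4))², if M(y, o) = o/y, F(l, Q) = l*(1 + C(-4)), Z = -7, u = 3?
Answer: 167281/49 ≈ 3413.9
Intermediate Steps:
F(l, Q) = -3*l (F(l, Q) = l*(1 - 4) = l*(-3) = -3*l)
G = 59 (G = (-3*(-6) + 18) + 23 = (18 + 18) + 23 = 36 + 23 = 59)
(G + M(Z, 4))² = (59 + 4/(-7))² = (59 + 4*(-⅐))² = (59 - 4/7)² = (409/7)² = 167281/49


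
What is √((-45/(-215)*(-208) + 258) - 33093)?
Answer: I*√60792411/43 ≈ 181.32*I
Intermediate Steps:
√((-45/(-215)*(-208) + 258) - 33093) = √((-45*(-1/215)*(-208) + 258) - 33093) = √(((9/43)*(-208) + 258) - 33093) = √((-1872/43 + 258) - 33093) = √(9222/43 - 33093) = √(-1413777/43) = I*√60792411/43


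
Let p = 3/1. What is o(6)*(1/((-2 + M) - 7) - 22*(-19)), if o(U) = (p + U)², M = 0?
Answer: 33849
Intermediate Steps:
p = 3 (p = 3*1 = 3)
o(U) = (3 + U)²
o(6)*(1/((-2 + M) - 7) - 22*(-19)) = (3 + 6)²*(1/((-2 + 0) - 7) - 22*(-19)) = 9²*(1/(-2 - 7) + 418) = 81*(1/(-9) + 418) = 81*(-⅑ + 418) = 81*(3761/9) = 33849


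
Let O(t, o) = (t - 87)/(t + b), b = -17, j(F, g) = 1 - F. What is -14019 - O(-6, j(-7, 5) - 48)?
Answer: -322530/23 ≈ -14023.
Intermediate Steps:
O(t, o) = (-87 + t)/(-17 + t) (O(t, o) = (t - 87)/(t - 17) = (-87 + t)/(-17 + t))
-14019 - O(-6, j(-7, 5) - 48) = -14019 - (-87 - 6)/(-17 - 6) = -14019 - (-93)/(-23) = -14019 - (-1)*(-93)/23 = -14019 - 1*93/23 = -14019 - 93/23 = -322530/23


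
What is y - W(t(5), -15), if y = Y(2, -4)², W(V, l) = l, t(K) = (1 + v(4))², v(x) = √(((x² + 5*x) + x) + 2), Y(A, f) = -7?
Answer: 64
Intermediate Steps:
v(x) = √(2 + x² + 6*x) (v(x) = √((x² + 6*x) + 2) = √(2 + x² + 6*x))
t(K) = (1 + √42)² (t(K) = (1 + √(2 + 4² + 6*4))² = (1 + √(2 + 16 + 24))² = (1 + √42)²)
y = 49 (y = (-7)² = 49)
y - W(t(5), -15) = 49 - 1*(-15) = 49 + 15 = 64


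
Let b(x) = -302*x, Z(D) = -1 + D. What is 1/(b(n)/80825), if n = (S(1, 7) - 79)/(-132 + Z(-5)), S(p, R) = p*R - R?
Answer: -5576925/11929 ≈ -467.51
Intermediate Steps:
S(p, R) = -R + R*p (S(p, R) = R*p - R = -R + R*p)
n = 79/138 (n = (7*(-1 + 1) - 79)/(-132 + (-1 - 5)) = (7*0 - 79)/(-132 - 6) = (0 - 79)/(-138) = -79*(-1/138) = 79/138 ≈ 0.57246)
1/(b(n)/80825) = 1/(-302*79/138/80825) = 1/(-11929/69*1/80825) = 1/(-11929/5576925) = -5576925/11929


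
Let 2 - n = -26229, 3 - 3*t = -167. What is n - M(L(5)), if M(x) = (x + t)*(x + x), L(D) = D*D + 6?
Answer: 62387/3 ≈ 20796.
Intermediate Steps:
t = 170/3 (t = 1 - ⅓*(-167) = 1 + 167/3 = 170/3 ≈ 56.667)
L(D) = 6 + D² (L(D) = D² + 6 = 6 + D²)
M(x) = 2*x*(170/3 + x) (M(x) = (x + 170/3)*(x + x) = (170/3 + x)*(2*x) = 2*x*(170/3 + x))
n = 26231 (n = 2 - 1*(-26229) = 2 + 26229 = 26231)
n - M(L(5)) = 26231 - 2*(6 + 5²)*(170 + 3*(6 + 5²))/3 = 26231 - 2*(6 + 25)*(170 + 3*(6 + 25))/3 = 26231 - 2*31*(170 + 3*31)/3 = 26231 - 2*31*(170 + 93)/3 = 26231 - 2*31*263/3 = 26231 - 1*16306/3 = 26231 - 16306/3 = 62387/3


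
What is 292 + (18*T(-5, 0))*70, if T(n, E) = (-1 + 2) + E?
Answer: 1552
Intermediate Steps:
T(n, E) = 1 + E
292 + (18*T(-5, 0))*70 = 292 + (18*(1 + 0))*70 = 292 + (18*1)*70 = 292 + 18*70 = 292 + 1260 = 1552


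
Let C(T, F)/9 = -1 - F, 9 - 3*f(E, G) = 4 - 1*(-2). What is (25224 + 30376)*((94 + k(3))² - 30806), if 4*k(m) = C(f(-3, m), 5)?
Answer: -1352511700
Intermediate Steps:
f(E, G) = 1 (f(E, G) = 3 - (4 - 1*(-2))/3 = 3 - (4 + 2)/3 = 3 - ⅓*6 = 3 - 2 = 1)
C(T, F) = -9 - 9*F (C(T, F) = 9*(-1 - F) = -9 - 9*F)
k(m) = -27/2 (k(m) = (-9 - 9*5)/4 = (-9 - 45)/4 = (¼)*(-54) = -27/2)
(25224 + 30376)*((94 + k(3))² - 30806) = (25224 + 30376)*((94 - 27/2)² - 30806) = 55600*((161/2)² - 30806) = 55600*(25921/4 - 30806) = 55600*(-97303/4) = -1352511700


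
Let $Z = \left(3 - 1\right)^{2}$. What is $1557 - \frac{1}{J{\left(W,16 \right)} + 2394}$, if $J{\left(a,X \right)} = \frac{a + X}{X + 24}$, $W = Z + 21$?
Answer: $\frac{149162117}{95801} \approx 1557.0$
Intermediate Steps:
$Z = 4$ ($Z = 2^{2} = 4$)
$W = 25$ ($W = 4 + 21 = 25$)
$J{\left(a,X \right)} = \frac{X + a}{24 + X}$
$1557 - \frac{1}{J{\left(W,16 \right)} + 2394} = 1557 - \frac{1}{\frac{16 + 25}{24 + 16} + 2394} = 1557 - \frac{1}{\frac{1}{40} \cdot 41 + 2394} = 1557 - \frac{1}{\frac{41}{40} + 2394} = 1557 - \frac{1}{\frac{95801}{40}} = 1557 - \frac{40}{95801} = \frac{149162117}{95801}$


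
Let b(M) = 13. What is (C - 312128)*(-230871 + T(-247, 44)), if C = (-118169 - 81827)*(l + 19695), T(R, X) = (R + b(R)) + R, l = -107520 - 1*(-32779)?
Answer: -2546877286954176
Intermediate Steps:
l = -74741 (l = -107520 + 32779 = -74741)
T(R, X) = 13 + 2*R (T(R, X) = (R + 13) + R = (13 + R) + R = 13 + 2*R)
C = 11008979816 (C = (-118169 - 81827)*(-74741 + 19695) = -199996*(-55046) = 11008979816)
(C - 312128)*(-230871 + T(-247, 44)) = (11008979816 - 312128)*(-230871 + (13 + 2*(-247))) = 11008667688*(-230871 + (13 - 494)) = 11008667688*(-230871 - 481) = 11008667688*(-231352) = -2546877286954176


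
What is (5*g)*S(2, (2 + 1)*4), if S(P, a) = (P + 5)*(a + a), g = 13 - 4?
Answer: 7560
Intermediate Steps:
g = 9
S(P, a) = 2*a*(5 + P) (S(P, a) = (5 + P)*(2*a) = 2*a*(5 + P))
(5*g)*S(2, (2 + 1)*4) = (5*9)*(2*((2 + 1)*4)*(5 + 2)) = 45*(2*(3*4)*7) = 45*(2*12*7) = 45*168 = 7560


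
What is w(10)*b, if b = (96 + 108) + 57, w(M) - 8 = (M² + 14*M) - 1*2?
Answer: 64206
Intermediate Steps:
w(M) = 6 + M² + 14*M (w(M) = 8 + ((M² + 14*M) - 1*2) = 8 + ((M² + 14*M) - 2) = 8 + (-2 + M² + 14*M) = 6 + M² + 14*M)
b = 261 (b = 204 + 57 = 261)
w(10)*b = (6 + 10² + 14*10)*261 = (6 + 100 + 140)*261 = 246*261 = 64206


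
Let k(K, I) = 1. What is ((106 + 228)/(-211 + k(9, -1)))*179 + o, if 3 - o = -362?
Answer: 8432/105 ≈ 80.305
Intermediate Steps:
o = 365 (o = 3 - 1*(-362) = 3 + 362 = 365)
((106 + 228)/(-211 + k(9, -1)))*179 + o = ((106 + 228)/(-211 + 1))*179 + 365 = (334/(-210))*179 + 365 = (334*(-1/210))*179 + 365 = -167/105*179 + 365 = -29893/105 + 365 = 8432/105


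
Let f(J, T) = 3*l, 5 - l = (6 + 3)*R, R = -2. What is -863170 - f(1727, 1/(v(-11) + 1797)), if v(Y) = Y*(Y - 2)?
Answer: -863239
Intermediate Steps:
l = 23 (l = 5 - (6 + 3)*(-2) = 5 - 9*(-2) = 5 - 1*(-18) = 5 + 18 = 23)
v(Y) = Y*(-2 + Y)
f(J, T) = 69 (f(J, T) = 3*23 = 69)
-863170 - f(1727, 1/(v(-11) + 1797)) = -863170 - 1*69 = -863170 - 69 = -863239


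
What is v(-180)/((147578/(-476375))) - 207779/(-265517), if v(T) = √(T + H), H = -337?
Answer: 207779/265517 - 476375*I*√517/147578 ≈ 0.78255 - 73.396*I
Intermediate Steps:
v(T) = √(-337 + T) (v(T) = √(T - 337) = √(-337 + T))
v(-180)/((147578/(-476375))) - 207779/(-265517) = √(-337 - 180)/((147578/(-476375))) - 207779/(-265517) = √(-517)/((147578*(-1/476375))) - 207779*(-1/265517) = (I*√517)/(-147578/476375) + 207779/265517 = (I*√517)*(-476375/147578) + 207779/265517 = -476375*I*√517/147578 + 207779/265517 = 207779/265517 - 476375*I*√517/147578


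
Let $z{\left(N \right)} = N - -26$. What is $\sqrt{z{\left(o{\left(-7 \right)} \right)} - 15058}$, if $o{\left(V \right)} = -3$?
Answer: $i \sqrt{15035} \approx 122.62 i$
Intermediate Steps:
$z{\left(N \right)} = 26 + N$ ($z{\left(N \right)} = N + 26 = 26 + N$)
$\sqrt{z{\left(o{\left(-7 \right)} \right)} - 15058} = \sqrt{\left(26 - 3\right) - 15058} = \sqrt{23 - 15058} = \sqrt{-15035} = i \sqrt{15035}$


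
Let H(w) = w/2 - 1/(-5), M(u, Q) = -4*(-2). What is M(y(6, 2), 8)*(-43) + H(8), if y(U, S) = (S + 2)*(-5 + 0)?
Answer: -1699/5 ≈ -339.80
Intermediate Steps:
y(U, S) = -10 - 5*S (y(U, S) = (2 + S)*(-5) = -10 - 5*S)
M(u, Q) = 8
H(w) = ⅕ + w/2 (H(w) = w*(½) - 1*(-⅕) = w/2 + ⅕ = ⅕ + w/2)
M(y(6, 2), 8)*(-43) + H(8) = 8*(-43) + (⅕ + (½)*8) = -344 + (⅕ + 4) = -344 + 21/5 = -1699/5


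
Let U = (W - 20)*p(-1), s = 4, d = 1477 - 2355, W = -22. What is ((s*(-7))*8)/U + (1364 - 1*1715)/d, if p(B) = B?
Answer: -12995/2634 ≈ -4.9336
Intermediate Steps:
d = -878
U = 42 (U = (-22 - 20)*(-1) = -42*(-1) = 42)
((s*(-7))*8)/U + (1364 - 1*1715)/d = ((4*(-7))*8)/42 + (1364 - 1*1715)/(-878) = -28*8*(1/42) + (1364 - 1715)*(-1/878) = -224*1/42 - 351*(-1/878) = -16/3 + 351/878 = -12995/2634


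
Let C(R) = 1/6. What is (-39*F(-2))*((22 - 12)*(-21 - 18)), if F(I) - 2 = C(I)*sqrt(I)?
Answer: 30420 + 2535*I*sqrt(2) ≈ 30420.0 + 3585.0*I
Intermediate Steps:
C(R) = 1/6
F(I) = 2 + sqrt(I)/6
(-39*F(-2))*((22 - 12)*(-21 - 18)) = (-39*(2 + sqrt(-2)/6))*((22 - 12)*(-21 - 18)) = (-39*(2 + (I*sqrt(2))/6))*(10*(-39)) = -39*(2 + I*sqrt(2)/6)*(-390) = (-78 - 13*I*sqrt(2)/2)*(-390) = 30420 + 2535*I*sqrt(2)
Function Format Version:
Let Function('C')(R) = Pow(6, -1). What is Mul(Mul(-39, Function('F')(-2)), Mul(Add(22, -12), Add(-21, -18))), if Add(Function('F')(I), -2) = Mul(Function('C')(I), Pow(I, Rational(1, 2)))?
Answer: Add(30420, Mul(2535, I, Pow(2, Rational(1, 2)))) ≈ Add(30420., Mul(3585.0, I))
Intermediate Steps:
Function('C')(R) = Rational(1, 6)
Function('F')(I) = Add(2, Mul(Rational(1, 6), Pow(I, Rational(1, 2))))
Mul(Mul(-39, Function('F')(-2)), Mul(Add(22, -12), Add(-21, -18))) = Mul(Mul(-39, Add(2, Mul(Rational(1, 6), Pow(-2, Rational(1, 2))))), Mul(Add(22, -12), Add(-21, -18))) = Mul(Mul(-39, Add(2, Mul(Rational(1, 6), Mul(I, Pow(2, Rational(1, 2)))))), Mul(10, -39)) = Mul(Mul(-39, Add(2, Mul(Rational(1, 6), I, Pow(2, Rational(1, 2))))), -390) = Mul(Add(-78, Mul(Rational(-13, 2), I, Pow(2, Rational(1, 2)))), -390) = Add(30420, Mul(2535, I, Pow(2, Rational(1, 2))))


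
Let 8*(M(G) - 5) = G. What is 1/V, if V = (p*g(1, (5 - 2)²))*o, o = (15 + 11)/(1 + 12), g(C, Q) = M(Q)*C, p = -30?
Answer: -2/735 ≈ -0.0027211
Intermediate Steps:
M(G) = 5 + G/8
g(C, Q) = C*(5 + Q/8) (g(C, Q) = (5 + Q/8)*C = C*(5 + Q/8))
o = 2 (o = 26/13 = 26*(1/13) = 2)
V = -735/2 (V = -15*(40 + (5 - 2)²)/4*2 = -15*(40 + 3²)/4*2 = -15*(40 + 9)/4*2 = -15*49/4*2 = -30*49/8*2 = -735/4*2 = -735/2 ≈ -367.50)
1/V = 1/(-735/2) = -2/735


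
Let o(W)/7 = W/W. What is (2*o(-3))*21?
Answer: 294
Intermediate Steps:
o(W) = 7 (o(W) = 7*(W/W) = 7*1 = 7)
(2*o(-3))*21 = (2*7)*21 = 14*21 = 294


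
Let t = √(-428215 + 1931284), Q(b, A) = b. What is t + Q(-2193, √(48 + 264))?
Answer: -2193 + √1503069 ≈ -967.00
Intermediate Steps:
t = √1503069 ≈ 1226.0
t + Q(-2193, √(48 + 264)) = √1503069 - 2193 = -2193 + √1503069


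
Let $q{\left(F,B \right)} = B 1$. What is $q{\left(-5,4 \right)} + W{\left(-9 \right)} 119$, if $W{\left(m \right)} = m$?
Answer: $-1067$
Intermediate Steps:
$q{\left(F,B \right)} = B$
$q{\left(-5,4 \right)} + W{\left(-9 \right)} 119 = 4 - 1071 = -1067$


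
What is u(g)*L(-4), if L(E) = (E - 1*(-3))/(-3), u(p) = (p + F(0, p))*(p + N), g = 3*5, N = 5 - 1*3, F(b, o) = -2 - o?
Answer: -34/3 ≈ -11.333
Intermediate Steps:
N = 2 (N = 5 - 3 = 2)
g = 15
u(p) = -4 - 2*p (u(p) = (p + (-2 - p))*(p + 2) = -2*(2 + p) = -4 - 2*p)
L(E) = -1 - E/3 (L(E) = (E + 3)*(-⅓) = (3 + E)*(-⅓) = -1 - E/3)
u(g)*L(-4) = (-4 - 2*15)*(-1 - ⅓*(-4)) = (-4 - 30)*(-1 + 4/3) = -34*⅓ = -34/3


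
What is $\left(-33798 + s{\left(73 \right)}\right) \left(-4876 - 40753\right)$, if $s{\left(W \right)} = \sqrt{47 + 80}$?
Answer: $1542168942 - 45629 \sqrt{127} \approx 1.5417 \cdot 10^{9}$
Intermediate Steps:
$s{\left(W \right)} = \sqrt{127}$
$\left(-33798 + s{\left(73 \right)}\right) \left(-4876 - 40753\right) = \left(-33798 + \sqrt{127}\right) \left(-4876 - 40753\right) = \left(-33798 + \sqrt{127}\right) \left(-45629\right) = 1542168942 - 45629 \sqrt{127}$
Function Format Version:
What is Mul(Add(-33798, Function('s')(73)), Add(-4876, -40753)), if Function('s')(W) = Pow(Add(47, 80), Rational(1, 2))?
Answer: Add(1542168942, Mul(-45629, Pow(127, Rational(1, 2)))) ≈ 1.5417e+9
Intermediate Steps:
Function('s')(W) = Pow(127, Rational(1, 2))
Mul(Add(-33798, Function('s')(73)), Add(-4876, -40753)) = Mul(Add(-33798, Pow(127, Rational(1, 2))), Add(-4876, -40753)) = Mul(Add(-33798, Pow(127, Rational(1, 2))), -45629) = Add(1542168942, Mul(-45629, Pow(127, Rational(1, 2))))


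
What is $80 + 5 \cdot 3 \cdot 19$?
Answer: $365$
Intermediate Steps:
$80 + 5 \cdot 3 \cdot 19 = 80 + 15 \cdot 19 = 80 + 285 = 365$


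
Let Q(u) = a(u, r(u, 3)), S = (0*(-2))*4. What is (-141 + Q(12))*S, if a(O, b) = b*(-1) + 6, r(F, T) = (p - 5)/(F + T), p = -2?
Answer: 0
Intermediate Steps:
r(F, T) = -7/(F + T) (r(F, T) = (-2 - 5)/(F + T) = -7/(F + T))
S = 0 (S = 0*4 = 0)
a(O, b) = 6 - b (a(O, b) = -b + 6 = 6 - b)
Q(u) = 6 + 7/(3 + u) (Q(u) = 6 - (-7)/(u + 3) = 6 - (-7)/(3 + u) = 6 + 7/(3 + u))
(-141 + Q(12))*S = (-141 + (25 + 6*12)/(3 + 12))*0 = (-141 + (25 + 72)/15)*0 = (-141 + (1/15)*97)*0 = (-141 + 97/15)*0 = -2018/15*0 = 0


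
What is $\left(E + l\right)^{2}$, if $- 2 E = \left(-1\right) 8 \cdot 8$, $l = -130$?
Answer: $9604$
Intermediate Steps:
$E = 32$ ($E = - \frac{\left(-1\right) 8 \cdot 8}{2} = - \frac{\left(-8\right) 8}{2} = \left(- \frac{1}{2}\right) \left(-64\right) = 32$)
$\left(E + l\right)^{2} = \left(32 - 130\right)^{2} = \left(-98\right)^{2} = 9604$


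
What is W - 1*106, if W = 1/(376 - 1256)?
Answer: -93281/880 ≈ -106.00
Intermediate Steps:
W = -1/880 (W = 1/(-880) = -1/880 ≈ -0.0011364)
W - 1*106 = -1/880 - 1*106 = -1/880 - 106 = -93281/880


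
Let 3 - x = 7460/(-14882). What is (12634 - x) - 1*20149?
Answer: -55945168/7441 ≈ -7518.5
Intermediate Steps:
x = 26053/7441 (x = 3 - 7460/(-14882) = 3 - 7460*(-1)/14882 = 3 - 1*(-3730/7441) = 3 + 3730/7441 = 26053/7441 ≈ 3.5013)
(12634 - x) - 1*20149 = (12634 - 1*26053/7441) - 1*20149 = (12634 - 26053/7441) - 20149 = 93983541/7441 - 20149 = -55945168/7441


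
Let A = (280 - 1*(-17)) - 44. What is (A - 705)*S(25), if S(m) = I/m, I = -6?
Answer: 2712/25 ≈ 108.48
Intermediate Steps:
A = 253 (A = (280 + 17) - 44 = 297 - 44 = 253)
S(m) = -6/m
(A - 705)*S(25) = (253 - 705)*(-6/25) = -(-2712)/25 = -452*(-6/25) = 2712/25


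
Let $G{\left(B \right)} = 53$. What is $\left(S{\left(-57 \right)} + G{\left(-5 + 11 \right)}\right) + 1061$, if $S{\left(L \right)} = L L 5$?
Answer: $17359$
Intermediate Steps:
$S{\left(L \right)} = 5 L^{2}$ ($S{\left(L \right)} = L^{2} \cdot 5 = 5 L^{2}$)
$\left(S{\left(-57 \right)} + G{\left(-5 + 11 \right)}\right) + 1061 = \left(5 \left(-57\right)^{2} + 53\right) + 1061 = \left(5 \cdot 3249 + 53\right) + 1061 = \left(16245 + 53\right) + 1061 = 16298 + 1061 = 17359$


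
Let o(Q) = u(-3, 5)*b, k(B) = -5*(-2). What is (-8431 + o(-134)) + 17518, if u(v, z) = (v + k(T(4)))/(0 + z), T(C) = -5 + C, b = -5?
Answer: 9080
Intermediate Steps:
k(B) = 10
u(v, z) = (10 + v)/z (u(v, z) = (v + 10)/(0 + z) = (10 + v)/z)
o(Q) = -7 (o(Q) = ((10 - 3)/5)*(-5) = ((1/5)*7)*(-5) = (7/5)*(-5) = -7)
(-8431 + o(-134)) + 17518 = (-8431 - 7) + 17518 = -8438 + 17518 = 9080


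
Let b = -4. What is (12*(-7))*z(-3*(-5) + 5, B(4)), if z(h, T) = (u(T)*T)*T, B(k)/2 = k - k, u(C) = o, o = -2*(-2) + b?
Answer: 0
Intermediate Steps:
o = 0 (o = -2*(-2) - 4 = 4 - 4 = 0)
u(C) = 0
B(k) = 0 (B(k) = 2*(k - k) = 2*0 = 0)
z(h, T) = 0 (z(h, T) = (0*T)*T = 0*T = 0)
(12*(-7))*z(-3*(-5) + 5, B(4)) = (12*(-7))*0 = -84*0 = 0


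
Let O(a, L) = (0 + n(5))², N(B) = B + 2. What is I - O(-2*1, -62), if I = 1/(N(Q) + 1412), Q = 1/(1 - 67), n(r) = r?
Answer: -2333009/93323 ≈ -24.999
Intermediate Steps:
Q = -1/66 (Q = 1/(-66) = -1/66 ≈ -0.015152)
N(B) = 2 + B
O(a, L) = 25 (O(a, L) = (0 + 5)² = 5² = 25)
I = 66/93323 (I = 1/((2 - 1/66) + 1412) = 1/(131/66 + 1412) = 1/(93323/66) = 66/93323 ≈ 0.00070722)
I - O(-2*1, -62) = 66/93323 - 1*25 = 66/93323 - 25 = -2333009/93323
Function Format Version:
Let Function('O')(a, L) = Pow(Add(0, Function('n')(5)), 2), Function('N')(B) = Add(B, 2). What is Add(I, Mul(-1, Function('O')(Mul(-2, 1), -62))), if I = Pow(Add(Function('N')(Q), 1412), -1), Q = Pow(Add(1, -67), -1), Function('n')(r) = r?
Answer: Rational(-2333009, 93323) ≈ -24.999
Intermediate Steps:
Q = Rational(-1, 66) (Q = Pow(-66, -1) = Rational(-1, 66) ≈ -0.015152)
Function('N')(B) = Add(2, B)
Function('O')(a, L) = 25 (Function('O')(a, L) = Pow(Add(0, 5), 2) = Pow(5, 2) = 25)
I = Rational(66, 93323) (I = Pow(Add(Add(2, Rational(-1, 66)), 1412), -1) = Pow(Add(Rational(131, 66), 1412), -1) = Pow(Rational(93323, 66), -1) = Rational(66, 93323) ≈ 0.00070722)
Add(I, Mul(-1, Function('O')(Mul(-2, 1), -62))) = Add(Rational(66, 93323), Mul(-1, 25)) = Add(Rational(66, 93323), -25) = Rational(-2333009, 93323)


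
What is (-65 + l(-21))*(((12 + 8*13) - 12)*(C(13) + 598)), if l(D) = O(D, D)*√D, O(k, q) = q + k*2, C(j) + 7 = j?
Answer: -4083040 - 3957408*I*√21 ≈ -4.083e+6 - 1.8135e+7*I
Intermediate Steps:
C(j) = -7 + j
O(k, q) = q + 2*k
l(D) = 3*D^(3/2) (l(D) = (D + 2*D)*√D = (3*D)*√D = 3*D^(3/2))
(-65 + l(-21))*(((12 + 8*13) - 12)*(C(13) + 598)) = (-65 + 3*(-21)^(3/2))*(((12 + 8*13) - 12)*((-7 + 13) + 598)) = (-65 + 3*(-21*I*√21))*(((12 + 104) - 12)*(6 + 598)) = (-65 - 63*I*√21)*((116 - 12)*604) = (-65 - 63*I*√21)*(104*604) = (-65 - 63*I*√21)*62816 = -4083040 - 3957408*I*√21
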